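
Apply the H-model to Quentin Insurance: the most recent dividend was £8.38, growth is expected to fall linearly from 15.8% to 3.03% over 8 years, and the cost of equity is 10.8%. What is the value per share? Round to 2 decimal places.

£166.21

H-model: P₀ = D₀[(1+g_L) + H(g_S−g_L)]/(r−g_L), with H = 8/2 = 4.
P₀ = 8.38 × [(1+0.0303) + 4×(0.158−0.0303)] / (0.108−0.0303)
   = 8.38 × 1.5411 / 0.0777 = 166.2087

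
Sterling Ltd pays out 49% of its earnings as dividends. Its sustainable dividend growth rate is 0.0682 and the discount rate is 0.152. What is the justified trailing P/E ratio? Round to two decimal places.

Justified trailing P/E = b(1+g)/(r−g) = 0.49×(1+0.0682)/(0.152−0.0682) = 6.2460

6.25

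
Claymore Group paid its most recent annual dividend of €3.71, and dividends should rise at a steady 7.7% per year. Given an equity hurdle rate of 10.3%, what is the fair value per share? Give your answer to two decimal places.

€153.68

Gordon growth model: P₀ = D₁/(r − g). D₁ = 3.71 × (1 + 0.077) = 3.9957.
P₀ = 3.9957 / (0.103 − 0.077) = 3.9957 / 0.026 = 153.6796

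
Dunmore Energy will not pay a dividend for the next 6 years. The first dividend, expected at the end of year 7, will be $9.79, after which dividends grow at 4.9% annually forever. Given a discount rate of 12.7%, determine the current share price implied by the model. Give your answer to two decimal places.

$61.26

Deferred-dividend DDM. At t=6 the remaining stream is a growing perpetuity with first payment D_7 = 9.79.
V_6 = D_7/(r−g) = 9.79/(0.127−0.049) = 125.5128
P₀ = V_6/(1+r)^6 = 125.5128/(1+0.127)^6 = 61.2554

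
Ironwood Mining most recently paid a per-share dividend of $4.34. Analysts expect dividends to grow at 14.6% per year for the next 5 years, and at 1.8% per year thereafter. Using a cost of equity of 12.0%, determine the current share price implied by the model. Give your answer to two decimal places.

Two-stage DDM. Project D₁…D_5 at 0.146, terminal growth 0.018, discount at r = 0.12.
D_1 = 4.9736
D_2 = 5.6998
D_3 = 6.5320
D_4 = 7.4856
D_5 = 8.5785
Terminal value at t=5: TV = D_6/(r−g) = 8.7329/(0.12−0.018) = 85.6171
P₀ = 4.9736/(1+0.12)^1 + 5.6998/(1+0.12)^2 + 6.5320/(1+0.12)^3 + 7.4856/(1+0.12)^4 + 8.5785/(1+0.12)^5 + 85.6171/(1+0.12)^5 = 71.8403

$71.84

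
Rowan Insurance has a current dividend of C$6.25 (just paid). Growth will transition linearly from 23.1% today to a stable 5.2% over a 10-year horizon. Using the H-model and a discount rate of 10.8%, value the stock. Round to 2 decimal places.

H-model: P₀ = D₀[(1+g_L) + H(g_S−g_L)]/(r−g_L), with H = 10/2 = 5.
P₀ = 6.25 × [(1+0.052) + 5×(0.231−0.052)] / (0.108−0.052)
   = 6.25 × 1.9470 / 0.056 = 217.2991

C$217.30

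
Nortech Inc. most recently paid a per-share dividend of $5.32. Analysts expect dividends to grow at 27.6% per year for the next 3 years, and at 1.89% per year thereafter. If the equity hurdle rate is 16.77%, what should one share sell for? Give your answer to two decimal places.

$66.64

Two-stage DDM. Project D₁…D_3 at 0.276, terminal growth 0.0189, discount at r = 0.1677.
D_1 = 6.7883
D_2 = 8.6619
D_3 = 11.0526
Terminal value at t=3: TV = D_4/(r−g) = 11.2615/(0.1677−0.0189) = 75.6819
P₀ = 6.7883/(1+0.1677)^1 + 8.6619/(1+0.1677)^2 + 11.0526/(1+0.1677)^3 + 75.6819/(1+0.1677)^3 = 66.6411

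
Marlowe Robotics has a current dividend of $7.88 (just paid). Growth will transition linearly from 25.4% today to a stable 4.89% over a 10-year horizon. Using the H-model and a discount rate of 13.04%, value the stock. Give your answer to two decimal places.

$200.57

H-model: P₀ = D₀[(1+g_L) + H(g_S−g_L)]/(r−g_L), with H = 10/2 = 5.
P₀ = 7.88 × [(1+0.0489) + 5×(0.254−0.0489)] / (0.1304−0.0489)
   = 7.88 × 2.0744 / 0.0815 = 200.5678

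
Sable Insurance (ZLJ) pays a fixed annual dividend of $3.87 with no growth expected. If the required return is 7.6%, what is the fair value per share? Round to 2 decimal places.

$50.92

Zero-growth DDM (perpetuity): P₀ = D/r = 3.87 / 0.076 = 50.9211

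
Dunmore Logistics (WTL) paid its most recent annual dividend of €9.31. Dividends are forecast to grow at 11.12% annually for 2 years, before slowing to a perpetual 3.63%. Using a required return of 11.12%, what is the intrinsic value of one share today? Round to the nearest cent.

€147.43

Two-stage DDM. Project D₁…D_2 at 0.1112, terminal growth 0.0363, discount at r = 0.1112.
D_1 = 10.3453
D_2 = 11.4957
Terminal value at t=2: TV = D_3/(r−g) = 11.9130/(0.1112−0.0363) = 159.0515
P₀ = 10.3453/(1+0.1112)^1 + 11.4957/(1+0.1112)^2 + 159.0515/(1+0.1112)^2 = 147.4311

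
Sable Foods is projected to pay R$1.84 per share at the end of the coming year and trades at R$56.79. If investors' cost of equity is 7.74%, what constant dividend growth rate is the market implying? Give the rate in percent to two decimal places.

From P₀ = D₁/(r − g), the implied growth is g = r − D₁/P₀.
g = 0.0774 − 1.84/56.79 = 0.0774 − 0.03240 = 0.04500

4.50%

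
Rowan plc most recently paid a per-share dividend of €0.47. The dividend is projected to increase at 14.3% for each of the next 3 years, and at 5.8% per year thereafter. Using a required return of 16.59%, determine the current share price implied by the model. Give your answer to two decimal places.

Two-stage DDM. Project D₁…D_3 at 0.143, terminal growth 0.058, discount at r = 0.1659.
D_1 = 0.5372
D_2 = 0.6140
D_3 = 0.7018
Terminal value at t=3: TV = D_4/(r−g) = 0.7425/(0.1659−0.058) = 6.8818
P₀ = 0.5372/(1+0.1659)^1 + 0.6140/(1+0.1659)^2 + 0.7018/(1+0.1659)^3 + 6.8818/(1+0.1659)^3 = 5.6976

€5.70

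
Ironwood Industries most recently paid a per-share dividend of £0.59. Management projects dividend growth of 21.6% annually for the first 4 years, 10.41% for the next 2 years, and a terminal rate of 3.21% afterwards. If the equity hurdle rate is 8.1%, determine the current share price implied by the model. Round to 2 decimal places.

Three-stage DDM. Project D₁…D_6; terminal Gordon value at t=6 with g = 0.0321; discount at r = 0.081.
D_1 = 0.7174
D_2 = 0.8724
D_3 = 1.0608
D_4 = 1.2900
D_5 = 1.4243
D_6 = 1.5725
TV_6 = 1.6230/(0.081−0.0321) = 33.1907
P₀ = Σ Dₜ/(1+r)ᵗ + TV_6/(1+r)^6 = 25.9450

£25.95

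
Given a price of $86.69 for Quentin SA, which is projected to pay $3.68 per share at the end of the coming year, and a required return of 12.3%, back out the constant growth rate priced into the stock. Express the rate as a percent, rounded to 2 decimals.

8.05%

From P₀ = D₁/(r − g), the implied growth is g = r − D₁/P₀.
g = 0.123 − 3.68/86.69 = 0.123 − 0.04245 = 0.08055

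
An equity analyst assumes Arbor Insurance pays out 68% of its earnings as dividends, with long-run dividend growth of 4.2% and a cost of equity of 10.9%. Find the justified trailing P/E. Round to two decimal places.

10.58

Justified trailing P/E = b(1+g)/(r−g) = 0.68×(1+0.042)/(0.109−0.042) = 10.5755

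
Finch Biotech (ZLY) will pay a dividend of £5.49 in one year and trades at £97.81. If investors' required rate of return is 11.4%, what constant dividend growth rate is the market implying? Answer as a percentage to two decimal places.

5.79%

From P₀ = D₁/(r − g), the implied growth is g = r − D₁/P₀.
g = 0.114 − 5.49/97.81 = 0.114 − 0.05613 = 0.05787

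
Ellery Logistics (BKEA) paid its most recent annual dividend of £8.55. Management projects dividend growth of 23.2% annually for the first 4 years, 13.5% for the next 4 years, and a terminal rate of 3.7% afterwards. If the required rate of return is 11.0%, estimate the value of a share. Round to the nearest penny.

£301.07

Three-stage DDM. Project D₁…D_8; terminal Gordon value at t=8 with g = 0.037; discount at r = 0.11.
D_1 = 10.5336
D_2 = 12.9774
D_3 = 15.9882
D_4 = 19.6974
D_5 = 22.3566
D_6 = 25.3747
D_7 = 28.8003
D_8 = 32.6883
TV_8 = 33.8978/(0.11−0.037) = 464.3530
P₀ = Σ Dₜ/(1+r)ᵗ + TV_8/(1+r)^8 = 301.0733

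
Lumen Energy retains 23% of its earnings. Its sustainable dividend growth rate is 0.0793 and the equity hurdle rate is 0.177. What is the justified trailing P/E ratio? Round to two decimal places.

Payout ratio b = 1 − 0.23 = 0.77.
Justified trailing P/E = b(1+g)/(r−g) = 0.77×(1+0.0793)/(0.177−0.0793) = 8.5063

8.51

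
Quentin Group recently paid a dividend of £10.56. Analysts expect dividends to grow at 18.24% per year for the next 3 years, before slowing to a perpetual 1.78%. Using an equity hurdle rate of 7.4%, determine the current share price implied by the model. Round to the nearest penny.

Two-stage DDM. Project D₁…D_3 at 0.1824, terminal growth 0.0178, discount at r = 0.074.
D_1 = 12.4861
D_2 = 14.7636
D_3 = 17.4565
Terminal value at t=3: TV = D_4/(r−g) = 17.7672/(0.074−0.0178) = 316.1428
P₀ = 12.4861/(1+0.074)^1 + 14.7636/(1+0.074)^2 + 17.4565/(1+0.074)^3 + 316.1428/(1+0.074)^3 = 293.7102

£293.71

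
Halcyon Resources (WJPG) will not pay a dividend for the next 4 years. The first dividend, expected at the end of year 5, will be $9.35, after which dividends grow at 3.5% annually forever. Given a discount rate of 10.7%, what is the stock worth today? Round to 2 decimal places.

$86.47

Deferred-dividend DDM. At t=4 the remaining stream is a growing perpetuity with first payment D_5 = 9.35.
V_4 = D_5/(r−g) = 9.35/(0.107−0.035) = 129.8611
P₀ = V_4/(1+r)^4 = 129.8611/(1+0.107)^4 = 86.4746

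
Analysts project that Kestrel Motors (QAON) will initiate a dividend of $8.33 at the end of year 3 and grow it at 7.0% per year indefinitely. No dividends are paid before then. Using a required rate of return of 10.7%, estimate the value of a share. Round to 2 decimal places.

Deferred-dividend DDM. At t=2 the remaining stream is a growing perpetuity with first payment D_3 = 8.33.
V_2 = D_3/(r−g) = 8.33/(0.107−0.07) = 225.1351
P₀ = V_2/(1+r)^2 = 225.1351/(1+0.107)^2 = 183.7164

$183.72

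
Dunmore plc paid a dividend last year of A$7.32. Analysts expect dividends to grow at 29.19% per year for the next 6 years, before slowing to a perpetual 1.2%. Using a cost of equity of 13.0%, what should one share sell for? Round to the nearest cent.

A$212.21

Two-stage DDM. Project D₁…D_6 at 0.2919, terminal growth 0.012, discount at r = 0.13.
D_1 = 9.4567
D_2 = 12.2171
D_3 = 15.7833
D_4 = 20.3904
D_5 = 26.3424
D_6 = 34.0318
Terminal value at t=6: TV = D_7/(r−g) = 34.4401/(0.13−0.012) = 291.8656
P₀ = 9.4567/(1+0.13)^1 + 12.2171/(1+0.13)^2 + 15.7833/(1+0.13)^3 + 20.3904/(1+0.13)^4 + 26.3424/(1+0.13)^5 + 34.0318/(1+0.13)^6 + 291.8656/(1+0.13)^6 = 212.2132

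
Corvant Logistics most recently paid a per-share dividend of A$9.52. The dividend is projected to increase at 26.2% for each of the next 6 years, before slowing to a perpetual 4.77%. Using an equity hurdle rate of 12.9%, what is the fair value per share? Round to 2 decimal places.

Two-stage DDM. Project D₁…D_6 at 0.262, terminal growth 0.0477, discount at r = 0.129.
D_1 = 12.0142
D_2 = 15.1620
D_3 = 19.1344
D_4 = 24.1476
D_5 = 30.4743
D_6 = 38.4586
Terminal value at t=6: TV = D_7/(r−g) = 40.2930/(0.129−0.0477) = 495.6093
P₀ = 12.0142/(1+0.129)^1 + 15.1620/(1+0.129)^2 + 19.1344/(1+0.129)^3 + 24.1476/(1+0.129)^4 + 30.4743/(1+0.129)^5 + 38.4586/(1+0.129)^6 + 495.6093/(1+0.129)^6 = 325.1983

A$325.20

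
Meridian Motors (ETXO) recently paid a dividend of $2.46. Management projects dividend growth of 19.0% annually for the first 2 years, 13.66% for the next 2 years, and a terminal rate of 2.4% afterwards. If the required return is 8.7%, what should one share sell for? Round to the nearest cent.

$64.34

Three-stage DDM. Project D₁…D_4; terminal Gordon value at t=4 with g = 0.024; discount at r = 0.087.
D_1 = 2.9274
D_2 = 3.4836
D_3 = 3.9595
D_4 = 4.5003
TV_4 = 4.6083/(0.087−0.024) = 73.1482
P₀ = Σ Dₜ/(1+r)ᵗ + TV_4/(1+r)^4 = 64.3422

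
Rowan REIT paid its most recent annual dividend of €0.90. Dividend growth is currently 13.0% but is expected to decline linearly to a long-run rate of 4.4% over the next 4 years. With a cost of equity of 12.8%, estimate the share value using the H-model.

€13.03

H-model: P₀ = D₀[(1+g_L) + H(g_S−g_L)]/(r−g_L), with H = 4/2 = 2.
P₀ = 0.90 × [(1+0.044) + 2×(0.13−0.044)] / (0.128−0.044)
   = 0.90 × 1.2160 / 0.084 = 13.0286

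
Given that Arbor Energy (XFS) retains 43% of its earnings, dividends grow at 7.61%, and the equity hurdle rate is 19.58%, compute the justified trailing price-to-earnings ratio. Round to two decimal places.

5.12

Payout ratio b = 1 − 0.43 = 0.57.
Justified trailing P/E = b(1+g)/(r−g) = 0.57×(1+0.0761)/(0.1958−0.0761) = 5.1243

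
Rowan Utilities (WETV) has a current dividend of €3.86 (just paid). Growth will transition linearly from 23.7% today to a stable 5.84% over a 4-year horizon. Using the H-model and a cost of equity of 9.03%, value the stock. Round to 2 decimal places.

€171.29

H-model: P₀ = D₀[(1+g_L) + H(g_S−g_L)]/(r−g_L), with H = 4/2 = 2.
P₀ = 3.86 × [(1+0.0584) + 2×(0.237−0.0584)] / (0.0903−0.0584)
   = 3.86 × 1.4156 / 0.0319 = 171.2920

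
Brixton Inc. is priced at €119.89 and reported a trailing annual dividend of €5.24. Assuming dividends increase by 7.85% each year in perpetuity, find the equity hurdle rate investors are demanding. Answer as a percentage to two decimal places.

Rearranging the constant-growth DDM: r = D₁/P₀ + g.
D₁ = 5.24 × (1 + 0.0785) = 5.6513.
r = 5.6513 / 119.89 + 0.0785 = 0.04714 + 0.0785 = 0.12564

12.56%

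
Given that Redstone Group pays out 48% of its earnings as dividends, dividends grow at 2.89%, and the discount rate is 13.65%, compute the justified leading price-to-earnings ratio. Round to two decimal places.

Justified leading P/E = b/(r−g) = 0.48/(0.1365−0.0289) = 4.4610

4.46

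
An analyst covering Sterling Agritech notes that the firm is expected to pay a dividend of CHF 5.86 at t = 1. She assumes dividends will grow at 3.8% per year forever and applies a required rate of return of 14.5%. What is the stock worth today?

Gordon growth model: P₀ = D₁/(r − g), with D₁ = 5.86 given directly.
P₀ = 5.8600 / (0.145 − 0.038) = 5.8600 / 0.107 = 54.7664

CHF 54.77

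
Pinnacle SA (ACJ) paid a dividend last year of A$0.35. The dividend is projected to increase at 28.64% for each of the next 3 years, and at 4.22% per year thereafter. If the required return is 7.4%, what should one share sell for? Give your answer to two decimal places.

Two-stage DDM. Project D₁…D_3 at 0.2864, terminal growth 0.0422, discount at r = 0.074.
D_1 = 0.4502
D_2 = 0.5792
D_3 = 0.7451
Terminal value at t=3: TV = D_4/(r−g) = 0.7765/(0.074−0.0422) = 24.4186
P₀ = 0.4502/(1+0.074)^1 + 0.5792/(1+0.074)^2 + 0.7451/(1+0.074)^3 + 24.4186/(1+0.074)^3 = 21.2337

A$21.23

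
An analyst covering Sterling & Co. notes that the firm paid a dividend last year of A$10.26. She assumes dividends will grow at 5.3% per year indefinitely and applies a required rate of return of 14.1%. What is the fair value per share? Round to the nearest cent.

A$122.77

Gordon growth model: P₀ = D₁/(r − g). D₁ = 10.26 × (1 + 0.053) = 10.8038.
P₀ = 10.8038 / (0.141 − 0.053) = 10.8038 / 0.088 = 122.7702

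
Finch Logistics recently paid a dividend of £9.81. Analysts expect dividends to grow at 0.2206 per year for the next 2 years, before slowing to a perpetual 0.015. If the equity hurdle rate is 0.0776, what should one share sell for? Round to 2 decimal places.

£227.77

Two-stage DDM. Project D₁…D_2 at 0.2206, terminal growth 0.015, discount at r = 0.0776.
D_1 = 11.9741
D_2 = 14.6156
Terminal value at t=2: TV = D_3/(r−g) = 14.8348/(0.0776−0.015) = 236.9777
P₀ = 11.9741/(1+0.0776)^1 + 14.6156/(1+0.0776)^2 + 236.9777/(1+0.0776)^2 = 227.7743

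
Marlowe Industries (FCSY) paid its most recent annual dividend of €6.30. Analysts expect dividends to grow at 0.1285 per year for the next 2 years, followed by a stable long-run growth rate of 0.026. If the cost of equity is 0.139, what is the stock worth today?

Two-stage DDM. Project D₁…D_2 at 0.1285, terminal growth 0.026, discount at r = 0.139.
D_1 = 7.1096
D_2 = 8.0231
Terminal value at t=2: TV = D_3/(r−g) = 8.2317/(0.139−0.026) = 72.8472
P₀ = 7.1096/(1+0.139)^1 + 8.0231/(1+0.139)^2 + 72.8472/(1+0.139)^2 = 68.5783

€68.58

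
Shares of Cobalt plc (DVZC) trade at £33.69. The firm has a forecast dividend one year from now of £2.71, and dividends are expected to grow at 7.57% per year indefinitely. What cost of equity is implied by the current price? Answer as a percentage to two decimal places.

Rearranging the constant-growth DDM: r = D₁/P₀ + g.
r = 2.7100 / 33.69 + 0.0757 = 0.08044 + 0.0757 = 0.15614

15.61%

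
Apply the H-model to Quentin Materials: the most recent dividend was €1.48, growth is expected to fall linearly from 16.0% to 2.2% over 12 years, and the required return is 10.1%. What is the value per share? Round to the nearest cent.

H-model: P₀ = D₀[(1+g_L) + H(g_S−g_L)]/(r−g_L), with H = 12/2 = 6.
P₀ = 1.48 × [(1+0.022) + 6×(0.16−0.022)] / (0.101−0.022)
   = 1.48 × 1.8500 / 0.079 = 34.6582

€34.66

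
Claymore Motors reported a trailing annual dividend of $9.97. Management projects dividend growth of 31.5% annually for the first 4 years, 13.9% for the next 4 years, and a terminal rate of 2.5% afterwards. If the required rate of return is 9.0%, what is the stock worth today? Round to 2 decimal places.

$556.67

Three-stage DDM. Project D₁…D_8; terminal Gordon value at t=8 with g = 0.025; discount at r = 0.09.
D_1 = 13.1105
D_2 = 17.2404
D_3 = 22.6711
D_4 = 29.8125
D_5 = 33.9564
D_6 = 38.6764
D_7 = 44.0524
D_8 = 50.1757
TV_8 = 51.4300/(0.09−0.025) = 791.2315
P₀ = Σ Dₜ/(1+r)ᵗ + TV_8/(1+r)^8 = 556.6679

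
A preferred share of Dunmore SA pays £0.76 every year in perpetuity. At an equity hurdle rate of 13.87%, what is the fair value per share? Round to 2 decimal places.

Zero-growth DDM (perpetuity): P₀ = D/r = 0.76 / 0.1387 = 5.4795

£5.48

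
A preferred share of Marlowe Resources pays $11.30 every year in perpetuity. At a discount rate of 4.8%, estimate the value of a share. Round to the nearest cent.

$235.42

Zero-growth DDM (perpetuity): P₀ = D/r = 11.30 / 0.048 = 235.4167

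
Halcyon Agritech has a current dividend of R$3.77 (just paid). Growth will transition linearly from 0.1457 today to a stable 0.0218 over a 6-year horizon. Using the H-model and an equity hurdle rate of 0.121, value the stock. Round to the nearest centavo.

H-model: P₀ = D₀[(1+g_L) + H(g_S−g_L)]/(r−g_L), with H = 6/2 = 3.
P₀ = 3.77 × [(1+0.0218) + 3×(0.1457−0.0218)] / (0.121−0.0218)
   = 3.77 × 1.3935 / 0.0992 = 52.9586

R$52.96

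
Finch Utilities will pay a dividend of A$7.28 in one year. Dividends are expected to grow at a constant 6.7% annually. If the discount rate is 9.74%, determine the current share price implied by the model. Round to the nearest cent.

A$239.47

Gordon growth model: P₀ = D₁/(r − g), with D₁ = 7.28 given directly.
P₀ = 7.2800 / (0.0974 − 0.067) = 7.2800 / 0.0304 = 239.4737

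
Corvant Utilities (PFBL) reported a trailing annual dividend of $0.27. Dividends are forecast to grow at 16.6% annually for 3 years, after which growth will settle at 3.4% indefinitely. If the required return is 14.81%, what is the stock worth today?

Two-stage DDM. Project D₁…D_3 at 0.166, terminal growth 0.034, discount at r = 0.1481.
D_1 = 0.3148
D_2 = 0.3671
D_3 = 0.4280
Terminal value at t=3: TV = D_4/(r−g) = 0.4426/(0.1481−0.034) = 3.8788
P₀ = 0.3148/(1+0.1481)^1 + 0.3671/(1+0.1481)^2 + 0.4280/(1+0.1481)^3 + 3.8788/(1+0.1481)^3 = 3.3986

$3.40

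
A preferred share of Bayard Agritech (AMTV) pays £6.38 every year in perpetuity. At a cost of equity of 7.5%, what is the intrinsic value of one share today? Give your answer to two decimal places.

Zero-growth DDM (perpetuity): P₀ = D/r = 6.38 / 0.075 = 85.0667

£85.07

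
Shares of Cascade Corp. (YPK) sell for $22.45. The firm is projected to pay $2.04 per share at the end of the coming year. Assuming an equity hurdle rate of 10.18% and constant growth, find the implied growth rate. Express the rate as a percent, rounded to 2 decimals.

From P₀ = D₁/(r − g), the implied growth is g = r − D₁/P₀.
g = 0.1018 − 2.04/22.45 = 0.1018 − 0.09087 = 0.01093

1.09%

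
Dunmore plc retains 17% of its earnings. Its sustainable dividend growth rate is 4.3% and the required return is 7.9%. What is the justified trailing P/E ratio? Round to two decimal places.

24.05

Payout ratio b = 1 − 0.17 = 0.83.
Justified trailing P/E = b(1+g)/(r−g) = 0.83×(1+0.043)/(0.079−0.043) = 24.0469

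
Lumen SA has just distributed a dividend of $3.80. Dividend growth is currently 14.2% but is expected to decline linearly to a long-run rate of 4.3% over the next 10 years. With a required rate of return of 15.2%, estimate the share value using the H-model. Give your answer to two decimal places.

$53.62

H-model: P₀ = D₀[(1+g_L) + H(g_S−g_L)]/(r−g_L), with H = 10/2 = 5.
P₀ = 3.80 × [(1+0.043) + 5×(0.142−0.043)] / (0.152−0.043)
   = 3.80 × 1.5380 / 0.109 = 53.6183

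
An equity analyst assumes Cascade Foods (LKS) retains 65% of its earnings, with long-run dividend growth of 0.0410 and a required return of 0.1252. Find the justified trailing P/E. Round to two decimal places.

4.33

Payout ratio b = 1 − 0.65 = 0.35.
Justified trailing P/E = b(1+g)/(r−g) = 0.35×(1+0.041)/(0.1252−0.041) = 4.3272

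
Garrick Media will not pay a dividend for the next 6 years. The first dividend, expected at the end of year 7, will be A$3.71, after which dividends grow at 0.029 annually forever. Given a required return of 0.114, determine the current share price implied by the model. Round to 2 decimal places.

A$22.84

Deferred-dividend DDM. At t=6 the remaining stream is a growing perpetuity with first payment D_7 = 3.71.
V_6 = D_7/(r−g) = 3.71/(0.114−0.029) = 43.6471
P₀ = V_6/(1+r)^6 = 43.6471/(1+0.114)^6 = 22.8373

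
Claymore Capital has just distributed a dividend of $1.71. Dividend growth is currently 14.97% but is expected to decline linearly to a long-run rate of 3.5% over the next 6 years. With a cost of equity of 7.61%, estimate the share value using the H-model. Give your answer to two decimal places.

$57.38

H-model: P₀ = D₀[(1+g_L) + H(g_S−g_L)]/(r−g_L), with H = 6/2 = 3.
P₀ = 1.71 × [(1+0.035) + 3×(0.1497−0.035)] / (0.0761−0.035)
   = 1.71 × 1.3791 / 0.0411 = 57.3786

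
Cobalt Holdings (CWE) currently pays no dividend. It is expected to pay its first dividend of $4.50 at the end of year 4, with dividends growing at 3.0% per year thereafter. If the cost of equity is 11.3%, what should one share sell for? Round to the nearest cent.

$39.32

Deferred-dividend DDM. At t=3 the remaining stream is a growing perpetuity with first payment D_4 = 4.50.
V_3 = D_4/(r−g) = 4.50/(0.113−0.03) = 54.2169
P₀ = V_3/(1+r)^3 = 54.2169/(1+0.113)^3 = 39.3232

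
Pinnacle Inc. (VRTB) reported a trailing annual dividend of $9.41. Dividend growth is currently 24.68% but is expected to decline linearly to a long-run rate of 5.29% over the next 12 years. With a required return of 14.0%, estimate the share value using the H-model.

$239.44

H-model: P₀ = D₀[(1+g_L) + H(g_S−g_L)]/(r−g_L), with H = 12/2 = 6.
P₀ = 9.41 × [(1+0.0529) + 6×(0.2468−0.0529)] / (0.14−0.0529)
   = 9.41 × 2.2163 / 0.0871 = 239.4418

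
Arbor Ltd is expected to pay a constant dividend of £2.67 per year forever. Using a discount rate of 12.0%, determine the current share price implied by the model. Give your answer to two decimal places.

Zero-growth DDM (perpetuity): P₀ = D/r = 2.67 / 0.12 = 22.2500

£22.25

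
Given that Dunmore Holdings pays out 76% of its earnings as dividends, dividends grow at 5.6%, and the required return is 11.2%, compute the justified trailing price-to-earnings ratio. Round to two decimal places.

14.33

Justified trailing P/E = b(1+g)/(r−g) = 0.76×(1+0.056)/(0.112−0.056) = 14.3314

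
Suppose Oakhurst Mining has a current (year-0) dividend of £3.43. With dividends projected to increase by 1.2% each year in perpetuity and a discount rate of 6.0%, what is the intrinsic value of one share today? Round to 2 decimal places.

£72.32

Gordon growth model: P₀ = D₁/(r − g). D₁ = 3.43 × (1 + 0.012) = 3.4712.
P₀ = 3.4712 / (0.06 − 0.012) = 3.4712 / 0.048 = 72.3158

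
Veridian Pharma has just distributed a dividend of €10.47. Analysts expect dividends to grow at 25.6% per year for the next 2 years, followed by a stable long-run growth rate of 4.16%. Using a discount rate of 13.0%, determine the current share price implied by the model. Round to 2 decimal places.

€176.98

Two-stage DDM. Project D₁…D_2 at 0.256, terminal growth 0.0416, discount at r = 0.13.
D_1 = 13.1503
D_2 = 16.5168
Terminal value at t=2: TV = D_3/(r−g) = 17.2039/(0.13−0.0416) = 194.6143
P₀ = 13.1503/(1+0.13)^1 + 16.5168/(1+0.13)^2 + 194.6143/(1+0.13)^2 = 176.9840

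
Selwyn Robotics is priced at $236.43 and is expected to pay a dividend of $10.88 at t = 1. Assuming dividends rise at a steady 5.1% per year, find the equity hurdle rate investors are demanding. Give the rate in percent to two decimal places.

9.70%

Rearranging the constant-growth DDM: r = D₁/P₀ + g.
r = 10.8800 / 236.43 + 0.051 = 0.04602 + 0.051 = 0.09702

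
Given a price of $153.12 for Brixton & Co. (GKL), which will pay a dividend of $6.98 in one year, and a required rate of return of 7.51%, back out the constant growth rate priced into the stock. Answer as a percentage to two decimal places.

2.95%

From P₀ = D₁/(r − g), the implied growth is g = r − D₁/P₀.
g = 0.0751 − 6.98/153.12 = 0.0751 − 0.04559 = 0.02951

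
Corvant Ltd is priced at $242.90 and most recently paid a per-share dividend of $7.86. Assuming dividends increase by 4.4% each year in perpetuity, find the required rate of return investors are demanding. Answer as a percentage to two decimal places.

7.78%

Rearranging the constant-growth DDM: r = D₁/P₀ + g.
D₁ = 7.86 × (1 + 0.044) = 8.2058.
r = 8.2058 / 242.90 + 0.044 = 0.03378 + 0.044 = 0.07778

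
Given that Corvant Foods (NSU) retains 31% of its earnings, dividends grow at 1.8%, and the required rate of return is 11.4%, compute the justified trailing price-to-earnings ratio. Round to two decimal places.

7.32

Payout ratio b = 1 − 0.31 = 0.69.
Justified trailing P/E = b(1+g)/(r−g) = 0.69×(1+0.018)/(0.114−0.018) = 7.3169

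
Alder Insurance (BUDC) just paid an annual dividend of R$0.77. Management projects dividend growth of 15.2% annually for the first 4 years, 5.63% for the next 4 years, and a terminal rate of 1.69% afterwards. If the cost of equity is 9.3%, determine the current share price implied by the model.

R$18.09

Three-stage DDM. Project D₁…D_8; terminal Gordon value at t=8 with g = 0.0169; discount at r = 0.093.
D_1 = 0.8870
D_2 = 1.0219
D_3 = 1.1772
D_4 = 1.3561
D_5 = 1.4325
D_6 = 1.5131
D_7 = 1.5983
D_8 = 1.6883
TV_8 = 1.7168/(0.093−0.0169) = 22.5602
P₀ = Σ Dₜ/(1+r)ᵗ + TV_8/(1+r)^8 = 18.0870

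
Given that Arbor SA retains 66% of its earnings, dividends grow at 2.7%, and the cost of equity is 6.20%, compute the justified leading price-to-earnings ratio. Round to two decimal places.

9.71

Payout ratio b = 1 − 0.66 = 0.34.
Justified leading P/E = b/(r−g) = 0.34/(0.062−0.027) = 9.7143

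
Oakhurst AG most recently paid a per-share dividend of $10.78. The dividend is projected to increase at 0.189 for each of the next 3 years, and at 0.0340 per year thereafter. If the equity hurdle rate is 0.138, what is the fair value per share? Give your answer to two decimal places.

$157.57

Two-stage DDM. Project D₁…D_3 at 0.189, terminal growth 0.034, discount at r = 0.138.
D_1 = 12.8174
D_2 = 15.2399
D_3 = 18.1203
Terminal value at t=3: TV = D_4/(r−g) = 18.7363/(0.138−0.034) = 180.1572
P₀ = 12.8174/(1+0.138)^1 + 15.2399/(1+0.138)^2 + 18.1203/(1+0.138)^3 + 180.1572/(1+0.138)^3 = 157.5694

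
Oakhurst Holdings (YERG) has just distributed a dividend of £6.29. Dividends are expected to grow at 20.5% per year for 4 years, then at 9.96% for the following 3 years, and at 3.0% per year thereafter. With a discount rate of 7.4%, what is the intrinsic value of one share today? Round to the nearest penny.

Three-stage DDM. Project D₁…D_7; terminal Gordon value at t=7 with g = 0.03; discount at r = 0.074.
D_1 = 7.5795
D_2 = 9.1332
D_3 = 11.0056
D_4 = 13.2617
D_5 = 14.5826
D_6 = 16.0350
D_7 = 17.6321
TV_7 = 18.1610/(0.074−0.03) = 412.7505
P₀ = Σ Dₜ/(1+r)ᵗ + TV_7/(1+r)^7 = 315.5903

£315.59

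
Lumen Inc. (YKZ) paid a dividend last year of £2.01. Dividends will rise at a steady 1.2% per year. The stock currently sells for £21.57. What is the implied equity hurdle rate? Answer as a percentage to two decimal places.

Rearranging the constant-growth DDM: r = D₁/P₀ + g.
D₁ = 2.01 × (1 + 0.012) = 2.0341.
r = 2.0341 / 21.57 + 0.012 = 0.09430 + 0.012 = 0.10630

10.63%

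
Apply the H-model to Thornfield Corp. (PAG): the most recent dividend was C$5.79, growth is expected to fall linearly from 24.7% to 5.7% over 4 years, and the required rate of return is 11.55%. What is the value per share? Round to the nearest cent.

H-model: P₀ = D₀[(1+g_L) + H(g_S−g_L)]/(r−g_L), with H = 4/2 = 2.
P₀ = 5.79 × [(1+0.057) + 2×(0.247−0.057)] / (0.1155−0.057)
   = 5.79 × 1.4370 / 0.0585 = 142.2262

C$142.23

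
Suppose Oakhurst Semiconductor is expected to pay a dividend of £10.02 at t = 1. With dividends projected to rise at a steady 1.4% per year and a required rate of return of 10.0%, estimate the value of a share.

Gordon growth model: P₀ = D₁/(r − g), with D₁ = 10.02 given directly.
P₀ = 10.0200 / (0.1 − 0.014) = 10.0200 / 0.086 = 116.5116

£116.51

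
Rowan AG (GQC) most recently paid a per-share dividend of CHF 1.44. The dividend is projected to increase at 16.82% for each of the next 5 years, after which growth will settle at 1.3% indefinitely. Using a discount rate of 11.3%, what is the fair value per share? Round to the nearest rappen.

CHF 26.93

Two-stage DDM. Project D₁…D_5 at 0.1682, terminal growth 0.013, discount at r = 0.113.
D_1 = 1.6822
D_2 = 1.9652
D_3 = 2.2957
D_4 = 2.6818
D_5 = 3.1329
Terminal value at t=5: TV = D_6/(r−g) = 3.1736/(0.113−0.013) = 31.7364
P₀ = 1.6822/(1+0.113)^1 + 1.9652/(1+0.113)^2 + 2.2957/(1+0.113)^3 + 2.6818/(1+0.113)^4 + 3.1329/(1+0.113)^5 + 31.7364/(1+0.113)^5 = 26.9264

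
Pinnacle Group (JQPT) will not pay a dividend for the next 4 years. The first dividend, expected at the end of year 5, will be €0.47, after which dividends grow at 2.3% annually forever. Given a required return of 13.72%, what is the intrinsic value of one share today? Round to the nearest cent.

€2.46

Deferred-dividend DDM. At t=4 the remaining stream is a growing perpetuity with first payment D_5 = 0.47.
V_4 = D_5/(r−g) = 0.47/(0.1372−0.023) = 4.1156
P₀ = V_4/(1+r)^4 = 4.1156/(1+0.1372)^4 = 2.4608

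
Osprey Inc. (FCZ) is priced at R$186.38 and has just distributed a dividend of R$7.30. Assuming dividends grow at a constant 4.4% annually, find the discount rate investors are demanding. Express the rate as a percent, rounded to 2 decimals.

8.49%

Rearranging the constant-growth DDM: r = D₁/P₀ + g.
D₁ = 7.30 × (1 + 0.044) = 7.6212.
r = 7.6212 / 186.38 + 0.044 = 0.04089 + 0.044 = 0.08489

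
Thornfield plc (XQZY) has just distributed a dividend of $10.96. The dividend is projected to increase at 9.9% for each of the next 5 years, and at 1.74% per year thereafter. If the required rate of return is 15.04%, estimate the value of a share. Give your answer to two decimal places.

Two-stage DDM. Project D₁…D_5 at 0.099, terminal growth 0.0174, discount at r = 0.1504.
D_1 = 12.0450
D_2 = 13.2375
D_3 = 14.5480
D_4 = 15.9883
D_5 = 17.5711
Terminal value at t=5: TV = D_6/(r−g) = 17.8768/(0.1504−0.0174) = 134.4123
P₀ = 12.0450/(1+0.1504)^1 + 13.2375/(1+0.1504)^2 + 14.5480/(1+0.1504)^3 + 15.9883/(1+0.1504)^4 + 17.5711/(1+0.1504)^5 + 134.4123/(1+0.1504)^5 = 114.5884

$114.59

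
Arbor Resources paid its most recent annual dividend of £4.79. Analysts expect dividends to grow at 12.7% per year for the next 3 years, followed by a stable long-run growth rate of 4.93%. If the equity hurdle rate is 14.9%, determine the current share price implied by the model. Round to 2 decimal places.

Two-stage DDM. Project D₁…D_3 at 0.127, terminal growth 0.0493, discount at r = 0.149.
D_1 = 5.3983
D_2 = 6.0839
D_3 = 6.8566
Terminal value at t=3: TV = D_4/(r−g) = 7.1946/(0.149−0.0493) = 72.1625
P₀ = 5.3983/(1+0.149)^1 + 6.0839/(1+0.149)^2 + 6.8566/(1+0.149)^3 + 72.1625/(1+0.149)^3 = 61.3987

£61.40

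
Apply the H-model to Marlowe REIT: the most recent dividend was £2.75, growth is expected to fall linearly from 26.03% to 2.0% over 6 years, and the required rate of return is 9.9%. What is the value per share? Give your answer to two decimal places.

H-model: P₀ = D₀[(1+g_L) + H(g_S−g_L)]/(r−g_L), with H = 6/2 = 3.
P₀ = 2.75 × [(1+0.02) + 3×(0.2603−0.02)] / (0.099−0.02)
   = 2.75 × 1.7409 / 0.079 = 60.6009

£60.60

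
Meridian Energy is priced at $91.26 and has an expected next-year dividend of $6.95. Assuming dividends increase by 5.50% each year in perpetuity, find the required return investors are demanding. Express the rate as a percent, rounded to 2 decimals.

Rearranging the constant-growth DDM: r = D₁/P₀ + g.
r = 6.9500 / 91.26 + 0.055 = 0.07616 + 0.055 = 0.13116

13.12%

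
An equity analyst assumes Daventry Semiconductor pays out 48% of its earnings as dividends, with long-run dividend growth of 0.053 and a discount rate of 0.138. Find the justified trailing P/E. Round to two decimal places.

5.95

Justified trailing P/E = b(1+g)/(r−g) = 0.48×(1+0.053)/(0.138−0.053) = 5.9464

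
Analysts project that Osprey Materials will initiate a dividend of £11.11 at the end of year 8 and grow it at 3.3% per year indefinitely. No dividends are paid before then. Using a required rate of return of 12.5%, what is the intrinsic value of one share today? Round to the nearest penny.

Deferred-dividend DDM. At t=7 the remaining stream is a growing perpetuity with first payment D_8 = 11.11.
V_7 = D_8/(r−g) = 11.11/(0.125−0.033) = 120.7609
P₀ = V_7/(1+r)^7 = 120.7609/(1+0.125)^7 = 52.9491

£52.95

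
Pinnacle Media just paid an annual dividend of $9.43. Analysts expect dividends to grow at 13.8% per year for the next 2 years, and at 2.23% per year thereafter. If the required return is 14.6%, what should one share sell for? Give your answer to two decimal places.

Two-stage DDM. Project D₁…D_2 at 0.138, terminal growth 0.0223, discount at r = 0.146.
D_1 = 10.7313
D_2 = 12.2123
Terminal value at t=2: TV = D_3/(r−g) = 12.4846/(0.146−0.0223) = 100.9264
P₀ = 10.7313/(1+0.146)^1 + 12.2123/(1+0.146)^2 + 100.9264/(1+0.146)^2 = 95.5115

$95.51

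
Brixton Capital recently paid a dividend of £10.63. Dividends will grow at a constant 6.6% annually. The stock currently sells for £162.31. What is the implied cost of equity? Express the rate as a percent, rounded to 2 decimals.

13.58%

Rearranging the constant-growth DDM: r = D₁/P₀ + g.
D₁ = 10.63 × (1 + 0.066) = 11.3316.
r = 11.3316 / 162.31 + 0.066 = 0.06981 + 0.066 = 0.13581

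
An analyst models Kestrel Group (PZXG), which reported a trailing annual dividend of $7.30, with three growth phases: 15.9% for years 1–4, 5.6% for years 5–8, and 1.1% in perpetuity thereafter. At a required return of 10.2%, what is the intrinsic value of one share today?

$149.00

Three-stage DDM. Project D₁…D_8; terminal Gordon value at t=8 with g = 0.011; discount at r = 0.102.
D_1 = 8.4607
D_2 = 9.8060
D_3 = 11.3651
D_4 = 13.1721
D_5 = 13.9098
D_6 = 14.6887
D_7 = 15.5113
D_8 = 16.3799
TV_8 = 16.5601/(0.102−0.011) = 181.9793
P₀ = Σ Dₜ/(1+r)ᵗ + TV_8/(1+r)^8 = 148.9968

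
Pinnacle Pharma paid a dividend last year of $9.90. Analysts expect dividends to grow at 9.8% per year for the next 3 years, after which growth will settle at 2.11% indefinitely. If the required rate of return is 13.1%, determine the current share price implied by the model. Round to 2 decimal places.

Two-stage DDM. Project D₁…D_3 at 0.098, terminal growth 0.0211, discount at r = 0.131.
D_1 = 10.8702
D_2 = 11.9355
D_3 = 13.1052
Terminal value at t=3: TV = D_4/(r−g) = 13.3817/(0.131−0.0211) = 121.7623
P₀ = 10.8702/(1+0.131)^1 + 11.9355/(1+0.131)^2 + 13.1052/(1+0.131)^3 + 121.7623/(1+0.131)^3 = 112.1640

$112.16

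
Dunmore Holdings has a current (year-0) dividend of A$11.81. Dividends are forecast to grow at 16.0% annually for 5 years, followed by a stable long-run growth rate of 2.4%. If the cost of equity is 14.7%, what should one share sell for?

Two-stage DDM. Project D₁…D_5 at 0.16, terminal growth 0.024, discount at r = 0.147.
D_1 = 13.6996
D_2 = 15.8915
D_3 = 18.4342
D_4 = 21.3837
D_5 = 24.8050
Terminal value at t=5: TV = D_6/(r−g) = 25.4004/(0.147−0.024) = 206.5070
P₀ = 13.6996/(1+0.147)^1 + 15.8915/(1+0.147)^2 + 18.4342/(1+0.147)^3 + 21.3837/(1+0.147)^4 + 24.8050/(1+0.147)^5 + 206.5070/(1+0.147)^5 = 165.1086

A$165.11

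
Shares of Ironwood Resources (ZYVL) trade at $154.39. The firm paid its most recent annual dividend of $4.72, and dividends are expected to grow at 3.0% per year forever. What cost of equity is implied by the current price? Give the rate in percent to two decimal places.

Rearranging the constant-growth DDM: r = D₁/P₀ + g.
D₁ = 4.72 × (1 + 0.03) = 4.8616.
r = 4.8616 / 154.39 + 0.03 = 0.03149 + 0.03 = 0.06149

6.15%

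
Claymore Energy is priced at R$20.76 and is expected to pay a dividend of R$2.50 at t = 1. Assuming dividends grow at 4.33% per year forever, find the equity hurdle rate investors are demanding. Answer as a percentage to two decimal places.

16.37%

Rearranging the constant-growth DDM: r = D₁/P₀ + g.
r = 2.5000 / 20.76 + 0.0433 = 0.12042 + 0.0433 = 0.16372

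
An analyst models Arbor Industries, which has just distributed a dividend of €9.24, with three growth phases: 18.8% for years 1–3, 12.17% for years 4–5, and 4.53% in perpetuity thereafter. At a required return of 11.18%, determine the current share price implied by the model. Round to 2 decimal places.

Three-stage DDM. Project D₁…D_5; terminal Gordon value at t=5 with g = 0.0453; discount at r = 0.1118.
D_1 = 10.9771
D_2 = 13.0408
D_3 = 15.4925
D_4 = 17.3779
D_5 = 19.4928
TV_5 = 20.3758/(0.1118−0.0453) = 306.4037
P₀ = Σ Dₜ/(1+r)ᵗ + TV_5/(1+r)^5 = 234.9129

€234.91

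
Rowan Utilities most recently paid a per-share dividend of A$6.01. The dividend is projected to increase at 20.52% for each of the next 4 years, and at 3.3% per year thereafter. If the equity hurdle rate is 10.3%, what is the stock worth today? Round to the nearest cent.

A$156.57

Two-stage DDM. Project D₁…D_4 at 0.2052, terminal growth 0.033, discount at r = 0.103.
D_1 = 7.2433
D_2 = 8.7296
D_3 = 10.5209
D_4 = 12.6798
Terminal value at t=4: TV = D_5/(r−g) = 13.0982/(0.103−0.033) = 187.1170
P₀ = 7.2433/(1+0.103)^1 + 8.7296/(1+0.103)^2 + 10.5209/(1+0.103)^3 + 12.6798/(1+0.103)^4 + 187.1170/(1+0.103)^4 = 156.5676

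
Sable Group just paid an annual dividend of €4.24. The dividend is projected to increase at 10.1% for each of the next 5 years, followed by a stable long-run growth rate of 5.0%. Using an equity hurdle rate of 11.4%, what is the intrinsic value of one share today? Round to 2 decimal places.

Two-stage DDM. Project D₁…D_5 at 0.101, terminal growth 0.05, discount at r = 0.114.
D_1 = 4.6682
D_2 = 5.1397
D_3 = 5.6588
D_4 = 6.2304
D_5 = 6.8597
Terminal value at t=5: TV = D_6/(r−g) = 7.2026/(0.114−0.05) = 112.5413
P₀ = 4.6682/(1+0.114)^1 + 5.1397/(1+0.114)^2 + 5.6588/(1+0.114)^3 + 6.2304/(1+0.114)^4 + 6.8597/(1+0.114)^5 + 112.5413/(1+0.114)^5 = 86.0665

€86.07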